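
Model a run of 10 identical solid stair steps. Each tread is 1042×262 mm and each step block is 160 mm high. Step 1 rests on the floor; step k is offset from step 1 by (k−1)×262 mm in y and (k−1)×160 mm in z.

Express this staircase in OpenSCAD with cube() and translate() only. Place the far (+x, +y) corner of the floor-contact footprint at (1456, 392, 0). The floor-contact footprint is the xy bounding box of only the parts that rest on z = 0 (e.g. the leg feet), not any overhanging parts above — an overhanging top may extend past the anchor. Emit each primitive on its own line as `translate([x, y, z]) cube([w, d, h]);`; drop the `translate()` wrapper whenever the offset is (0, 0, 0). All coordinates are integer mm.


translate([414, 130, 0]) cube([1042, 262, 160]);
translate([414, 392, 160]) cube([1042, 262, 160]);
translate([414, 654, 320]) cube([1042, 262, 160]);
translate([414, 916, 480]) cube([1042, 262, 160]);
translate([414, 1178, 640]) cube([1042, 262, 160]);
translate([414, 1440, 800]) cube([1042, 262, 160]);
translate([414, 1702, 960]) cube([1042, 262, 160]);
translate([414, 1964, 1120]) cube([1042, 262, 160]);
translate([414, 2226, 1280]) cube([1042, 262, 160]);
translate([414, 2488, 1440]) cube([1042, 262, 160]);


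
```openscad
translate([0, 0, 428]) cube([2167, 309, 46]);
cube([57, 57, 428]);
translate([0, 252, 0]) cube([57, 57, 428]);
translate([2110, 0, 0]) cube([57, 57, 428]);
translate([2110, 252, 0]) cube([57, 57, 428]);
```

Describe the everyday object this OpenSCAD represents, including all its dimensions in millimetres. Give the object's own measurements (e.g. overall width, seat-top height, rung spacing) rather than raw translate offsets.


A long wooden bench with a 2167 mm (x) × 309 mm (y) seat, 46 mm thick, its top surface 474 mm above the floor. Four 57 mm square legs at the seat corners, flush with the edges, run from z = 0 to the seat underside.


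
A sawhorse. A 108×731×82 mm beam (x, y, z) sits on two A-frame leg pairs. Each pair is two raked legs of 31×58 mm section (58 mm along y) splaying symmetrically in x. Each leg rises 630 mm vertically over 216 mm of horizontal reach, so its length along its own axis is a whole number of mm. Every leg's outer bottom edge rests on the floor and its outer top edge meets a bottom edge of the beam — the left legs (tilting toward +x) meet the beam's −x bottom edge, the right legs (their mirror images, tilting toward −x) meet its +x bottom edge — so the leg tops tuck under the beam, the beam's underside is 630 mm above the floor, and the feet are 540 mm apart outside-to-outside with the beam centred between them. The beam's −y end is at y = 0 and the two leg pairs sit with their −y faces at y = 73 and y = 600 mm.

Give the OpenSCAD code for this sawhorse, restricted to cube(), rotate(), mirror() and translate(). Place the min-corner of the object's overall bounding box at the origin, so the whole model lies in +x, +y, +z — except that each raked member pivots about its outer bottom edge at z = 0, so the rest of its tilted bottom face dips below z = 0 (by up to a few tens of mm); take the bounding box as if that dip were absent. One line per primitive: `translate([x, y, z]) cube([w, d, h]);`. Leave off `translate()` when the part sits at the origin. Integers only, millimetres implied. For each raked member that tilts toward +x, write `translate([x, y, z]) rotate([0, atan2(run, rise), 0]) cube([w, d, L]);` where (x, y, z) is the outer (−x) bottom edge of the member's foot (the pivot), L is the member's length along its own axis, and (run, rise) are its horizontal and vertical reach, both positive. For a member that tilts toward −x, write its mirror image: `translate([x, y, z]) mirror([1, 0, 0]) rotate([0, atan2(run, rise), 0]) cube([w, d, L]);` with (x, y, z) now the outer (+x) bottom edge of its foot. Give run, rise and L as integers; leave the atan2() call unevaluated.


translate([216, 0, 630]) cube([108, 731, 82]);
translate([0, 73, 0]) rotate([0, atan2(216, 630), 0]) cube([31, 58, 666]);
translate([540, 73, 0]) mirror([1, 0, 0]) rotate([0, atan2(216, 630), 0]) cube([31, 58, 666]);
translate([0, 600, 0]) rotate([0, atan2(216, 630), 0]) cube([31, 58, 666]);
translate([540, 600, 0]) mirror([1, 0, 0]) rotate([0, atan2(216, 630), 0]) cube([31, 58, 666]);


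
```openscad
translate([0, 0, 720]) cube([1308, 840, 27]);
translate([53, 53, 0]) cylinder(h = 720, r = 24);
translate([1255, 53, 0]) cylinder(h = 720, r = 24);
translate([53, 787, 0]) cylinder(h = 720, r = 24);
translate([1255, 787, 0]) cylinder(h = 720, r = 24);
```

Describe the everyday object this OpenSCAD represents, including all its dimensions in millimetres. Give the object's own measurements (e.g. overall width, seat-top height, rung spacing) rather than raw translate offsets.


A table: top 1308 mm (x) × 840 mm (y), 27 mm thick, upper face at z = 747 mm, on four round legs of 48 mm diameter, each leg's bounding box inset 29 mm from the nearest pair of top edges from z = 0 to the bottom of the top.


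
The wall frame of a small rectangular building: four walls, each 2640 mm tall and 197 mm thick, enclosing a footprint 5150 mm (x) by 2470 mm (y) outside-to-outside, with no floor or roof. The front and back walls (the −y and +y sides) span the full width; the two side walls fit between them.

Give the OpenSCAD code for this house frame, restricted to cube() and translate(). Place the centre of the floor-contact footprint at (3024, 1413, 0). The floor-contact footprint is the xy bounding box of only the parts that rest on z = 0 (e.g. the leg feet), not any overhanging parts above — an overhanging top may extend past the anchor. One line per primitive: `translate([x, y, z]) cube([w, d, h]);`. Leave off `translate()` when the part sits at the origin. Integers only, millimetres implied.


translate([449, 178, 0]) cube([5150, 197, 2640]);
translate([449, 2451, 0]) cube([5150, 197, 2640]);
translate([449, 375, 0]) cube([197, 2076, 2640]);
translate([5402, 375, 0]) cube([197, 2076, 2640]);


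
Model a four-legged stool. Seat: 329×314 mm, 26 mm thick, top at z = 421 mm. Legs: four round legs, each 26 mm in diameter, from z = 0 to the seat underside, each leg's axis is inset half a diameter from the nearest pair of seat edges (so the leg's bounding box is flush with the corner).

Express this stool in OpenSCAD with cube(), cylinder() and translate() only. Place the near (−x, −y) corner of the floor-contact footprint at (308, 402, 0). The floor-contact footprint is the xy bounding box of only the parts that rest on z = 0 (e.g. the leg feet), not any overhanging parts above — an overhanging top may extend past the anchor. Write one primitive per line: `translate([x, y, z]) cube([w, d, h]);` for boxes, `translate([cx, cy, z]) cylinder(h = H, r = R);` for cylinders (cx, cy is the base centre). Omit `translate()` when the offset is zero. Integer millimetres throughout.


translate([308, 402, 395]) cube([329, 314, 26]);
translate([321, 415, 0]) cylinder(h = 395, r = 13);
translate([624, 415, 0]) cylinder(h = 395, r = 13);
translate([321, 703, 0]) cylinder(h = 395, r = 13);
translate([624, 703, 0]) cylinder(h = 395, r = 13);


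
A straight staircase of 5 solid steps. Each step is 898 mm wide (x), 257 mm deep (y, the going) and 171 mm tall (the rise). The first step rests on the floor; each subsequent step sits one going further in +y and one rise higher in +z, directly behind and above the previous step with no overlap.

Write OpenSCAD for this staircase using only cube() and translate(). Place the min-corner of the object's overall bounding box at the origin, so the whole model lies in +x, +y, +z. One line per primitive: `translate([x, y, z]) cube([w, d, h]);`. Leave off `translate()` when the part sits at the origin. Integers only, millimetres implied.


cube([898, 257, 171]);
translate([0, 257, 171]) cube([898, 257, 171]);
translate([0, 514, 342]) cube([898, 257, 171]);
translate([0, 771, 513]) cube([898, 257, 171]);
translate([0, 1028, 684]) cube([898, 257, 171]);


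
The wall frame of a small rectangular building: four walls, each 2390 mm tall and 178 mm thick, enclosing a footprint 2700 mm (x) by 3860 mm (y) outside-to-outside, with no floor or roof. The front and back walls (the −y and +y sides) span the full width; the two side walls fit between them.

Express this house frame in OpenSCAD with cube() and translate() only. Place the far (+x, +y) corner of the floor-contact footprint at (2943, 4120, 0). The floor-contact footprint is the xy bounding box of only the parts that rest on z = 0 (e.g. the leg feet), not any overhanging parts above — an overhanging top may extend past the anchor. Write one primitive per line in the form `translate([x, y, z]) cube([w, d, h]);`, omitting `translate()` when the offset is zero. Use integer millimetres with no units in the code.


translate([243, 260, 0]) cube([2700, 178, 2390]);
translate([243, 3942, 0]) cube([2700, 178, 2390]);
translate([243, 438, 0]) cube([178, 3504, 2390]);
translate([2765, 438, 0]) cube([178, 3504, 2390]);


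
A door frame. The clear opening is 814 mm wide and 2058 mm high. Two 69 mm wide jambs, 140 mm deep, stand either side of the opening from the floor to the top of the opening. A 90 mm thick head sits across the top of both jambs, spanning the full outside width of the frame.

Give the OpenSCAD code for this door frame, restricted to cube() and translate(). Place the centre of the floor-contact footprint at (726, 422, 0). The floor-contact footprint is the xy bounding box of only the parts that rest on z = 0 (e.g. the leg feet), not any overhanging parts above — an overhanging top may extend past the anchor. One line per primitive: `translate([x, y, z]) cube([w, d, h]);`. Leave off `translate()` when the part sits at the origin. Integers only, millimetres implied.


translate([250, 352, 0]) cube([69, 140, 2058]);
translate([1133, 352, 0]) cube([69, 140, 2058]);
translate([250, 352, 2058]) cube([952, 140, 90]);


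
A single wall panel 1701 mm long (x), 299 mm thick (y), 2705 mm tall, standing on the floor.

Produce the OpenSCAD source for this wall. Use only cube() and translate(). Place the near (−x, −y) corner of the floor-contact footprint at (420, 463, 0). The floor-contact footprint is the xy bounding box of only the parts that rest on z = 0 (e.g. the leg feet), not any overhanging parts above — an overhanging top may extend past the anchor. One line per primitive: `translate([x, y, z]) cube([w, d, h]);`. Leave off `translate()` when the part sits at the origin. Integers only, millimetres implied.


translate([420, 463, 0]) cube([1701, 299, 2705]);


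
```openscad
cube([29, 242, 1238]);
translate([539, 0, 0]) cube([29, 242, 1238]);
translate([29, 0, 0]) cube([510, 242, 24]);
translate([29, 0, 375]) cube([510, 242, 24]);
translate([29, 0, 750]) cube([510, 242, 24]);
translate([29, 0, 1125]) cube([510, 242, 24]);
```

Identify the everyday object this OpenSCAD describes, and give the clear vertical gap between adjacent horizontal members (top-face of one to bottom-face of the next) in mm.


A bookshelf. The clear shelf gap is 351 mm.

Two tall side panels with 4 horizontal boards between them — a bookshelf. The first two shelf undersides are at z = 0 and z = 375; with shelf thickness 24, the clear gap is 375 − 0 − 24 = 351 mm.


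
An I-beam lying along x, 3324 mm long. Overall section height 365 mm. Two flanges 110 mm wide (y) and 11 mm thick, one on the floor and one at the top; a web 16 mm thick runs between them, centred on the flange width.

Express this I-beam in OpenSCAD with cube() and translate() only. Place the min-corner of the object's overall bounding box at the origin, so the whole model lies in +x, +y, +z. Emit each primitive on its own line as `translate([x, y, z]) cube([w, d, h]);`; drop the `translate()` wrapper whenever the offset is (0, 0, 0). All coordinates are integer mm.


cube([3324, 110, 11]);
translate([0, 47, 11]) cube([3324, 16, 343]);
translate([0, 0, 354]) cube([3324, 110, 11]);


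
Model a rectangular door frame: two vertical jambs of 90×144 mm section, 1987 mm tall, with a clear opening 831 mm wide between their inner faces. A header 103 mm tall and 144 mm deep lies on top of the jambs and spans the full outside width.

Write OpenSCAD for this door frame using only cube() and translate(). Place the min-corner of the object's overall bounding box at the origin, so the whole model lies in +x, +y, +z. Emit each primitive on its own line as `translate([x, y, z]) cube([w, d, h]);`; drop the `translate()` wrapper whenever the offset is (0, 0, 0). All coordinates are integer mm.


cube([90, 144, 1987]);
translate([921, 0, 0]) cube([90, 144, 1987]);
translate([0, 0, 1987]) cube([1011, 144, 103]);


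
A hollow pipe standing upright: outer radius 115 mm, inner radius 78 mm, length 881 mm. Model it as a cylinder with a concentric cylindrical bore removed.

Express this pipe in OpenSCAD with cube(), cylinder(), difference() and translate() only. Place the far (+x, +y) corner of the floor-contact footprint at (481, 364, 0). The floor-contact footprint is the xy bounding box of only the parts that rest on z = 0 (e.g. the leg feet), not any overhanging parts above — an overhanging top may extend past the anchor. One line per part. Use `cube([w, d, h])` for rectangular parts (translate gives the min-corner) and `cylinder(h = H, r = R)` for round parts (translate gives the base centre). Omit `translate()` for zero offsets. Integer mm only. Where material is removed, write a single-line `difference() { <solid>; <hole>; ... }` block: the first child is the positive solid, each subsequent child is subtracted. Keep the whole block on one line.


difference() { translate([366, 249, 0]) cylinder(h = 881, r = 115); translate([366, 249, 0]) cylinder(h = 881, r = 78); }


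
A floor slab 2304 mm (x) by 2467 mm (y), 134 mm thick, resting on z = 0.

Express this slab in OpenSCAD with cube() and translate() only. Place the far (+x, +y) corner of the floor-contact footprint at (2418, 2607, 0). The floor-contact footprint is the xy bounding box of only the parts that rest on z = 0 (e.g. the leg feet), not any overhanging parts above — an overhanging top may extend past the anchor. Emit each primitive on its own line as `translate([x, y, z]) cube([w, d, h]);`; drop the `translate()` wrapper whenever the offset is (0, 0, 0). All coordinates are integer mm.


translate([114, 140, 0]) cube([2304, 2467, 134]);


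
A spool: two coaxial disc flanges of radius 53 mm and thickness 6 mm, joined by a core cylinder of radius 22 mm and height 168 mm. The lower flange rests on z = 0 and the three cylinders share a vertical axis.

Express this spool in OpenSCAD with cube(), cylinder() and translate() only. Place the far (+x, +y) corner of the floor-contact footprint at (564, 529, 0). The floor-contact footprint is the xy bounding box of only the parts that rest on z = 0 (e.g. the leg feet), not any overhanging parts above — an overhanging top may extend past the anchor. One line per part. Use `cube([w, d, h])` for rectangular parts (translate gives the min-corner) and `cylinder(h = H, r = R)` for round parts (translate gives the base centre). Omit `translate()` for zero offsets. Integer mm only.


translate([511, 476, 0]) cylinder(h = 6, r = 53);
translate([511, 476, 6]) cylinder(h = 168, r = 22);
translate([511, 476, 174]) cylinder(h = 6, r = 53);


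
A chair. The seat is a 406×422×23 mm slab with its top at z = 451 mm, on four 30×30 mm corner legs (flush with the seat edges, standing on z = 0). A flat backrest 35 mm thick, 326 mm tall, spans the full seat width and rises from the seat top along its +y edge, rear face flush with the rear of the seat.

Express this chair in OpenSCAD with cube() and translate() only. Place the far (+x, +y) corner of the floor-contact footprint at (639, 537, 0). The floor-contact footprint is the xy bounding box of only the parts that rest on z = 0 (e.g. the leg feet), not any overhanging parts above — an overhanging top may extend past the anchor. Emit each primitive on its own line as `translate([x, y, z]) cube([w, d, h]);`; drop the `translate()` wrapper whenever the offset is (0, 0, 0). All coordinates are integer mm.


translate([233, 115, 428]) cube([406, 422, 23]);
translate([233, 115, 0]) cube([30, 30, 428]);
translate([609, 115, 0]) cube([30, 30, 428]);
translate([233, 507, 0]) cube([30, 30, 428]);
translate([609, 507, 0]) cube([30, 30, 428]);
translate([233, 502, 451]) cube([406, 35, 326]);


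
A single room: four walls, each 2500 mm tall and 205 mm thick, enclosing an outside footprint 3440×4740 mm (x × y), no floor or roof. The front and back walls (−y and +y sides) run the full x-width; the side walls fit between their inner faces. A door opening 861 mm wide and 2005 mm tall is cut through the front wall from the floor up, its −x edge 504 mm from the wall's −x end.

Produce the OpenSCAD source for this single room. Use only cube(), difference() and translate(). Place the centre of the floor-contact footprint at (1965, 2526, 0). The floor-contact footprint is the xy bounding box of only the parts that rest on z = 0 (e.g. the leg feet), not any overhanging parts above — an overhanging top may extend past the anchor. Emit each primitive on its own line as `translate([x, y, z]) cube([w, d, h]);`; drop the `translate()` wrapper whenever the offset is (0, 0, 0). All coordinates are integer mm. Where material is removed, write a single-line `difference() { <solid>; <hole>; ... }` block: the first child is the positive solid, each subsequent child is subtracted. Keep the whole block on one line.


difference() { translate([245, 156, 0]) cube([3440, 205, 2500]); translate([749, 156, 0]) cube([861, 205, 2005]); }
translate([245, 4691, 0]) cube([3440, 205, 2500]);
translate([245, 361, 0]) cube([205, 4330, 2500]);
translate([3480, 361, 0]) cube([205, 4330, 2500]);


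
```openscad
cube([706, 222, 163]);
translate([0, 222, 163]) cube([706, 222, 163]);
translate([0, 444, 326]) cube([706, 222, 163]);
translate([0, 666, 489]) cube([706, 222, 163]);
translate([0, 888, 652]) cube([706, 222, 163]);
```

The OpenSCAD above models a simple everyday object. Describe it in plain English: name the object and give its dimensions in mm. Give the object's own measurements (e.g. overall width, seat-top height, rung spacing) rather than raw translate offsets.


A straight staircase of 5 solid steps. Each step is 706 mm wide (x), 222 mm deep (y, the going) and 163 mm tall (the rise). The first step rests on the floor; each subsequent step sits one going further in +y and one rise higher in +z, directly behind and above the previous step with no overlap.


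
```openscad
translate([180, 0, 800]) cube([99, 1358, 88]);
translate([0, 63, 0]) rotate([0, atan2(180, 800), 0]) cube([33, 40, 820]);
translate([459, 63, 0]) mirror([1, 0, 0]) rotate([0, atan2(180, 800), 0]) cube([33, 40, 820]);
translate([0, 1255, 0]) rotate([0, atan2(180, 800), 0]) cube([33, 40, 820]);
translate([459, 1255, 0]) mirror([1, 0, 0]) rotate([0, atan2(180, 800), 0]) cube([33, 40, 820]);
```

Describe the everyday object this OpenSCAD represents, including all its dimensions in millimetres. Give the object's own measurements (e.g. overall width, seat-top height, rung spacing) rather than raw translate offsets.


A sawhorse. A 99×1358×88 mm beam (x, y, z) sits on two A-frame leg pairs. Each pair is two raked legs of 33×40 mm section (40 mm along y) splaying symmetrically in x. Each leg rises 800 mm vertically over 180 mm of horizontal reach and is 820 mm long along its own axis. Every leg's outer bottom edge rests on the floor and its outer top edge meets a bottom edge of the beam — the left legs (tilting toward +x) meet the beam's −x bottom edge, the right legs (their mirror images, tilting toward −x) meet its +x bottom edge — so the leg tops tuck under the beam, the beam's underside is 800 mm above the floor, and the feet are 459 mm apart outside-to-outside with the beam centred between them. The two leg pairs are set in 63 mm from either end of the beam.


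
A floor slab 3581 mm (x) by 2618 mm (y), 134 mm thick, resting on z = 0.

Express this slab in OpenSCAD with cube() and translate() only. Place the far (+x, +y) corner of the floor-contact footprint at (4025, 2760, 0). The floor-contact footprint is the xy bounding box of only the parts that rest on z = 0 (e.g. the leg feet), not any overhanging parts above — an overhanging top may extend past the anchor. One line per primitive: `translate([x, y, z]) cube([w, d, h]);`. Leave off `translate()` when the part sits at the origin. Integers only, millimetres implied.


translate([444, 142, 0]) cube([3581, 2618, 134]);


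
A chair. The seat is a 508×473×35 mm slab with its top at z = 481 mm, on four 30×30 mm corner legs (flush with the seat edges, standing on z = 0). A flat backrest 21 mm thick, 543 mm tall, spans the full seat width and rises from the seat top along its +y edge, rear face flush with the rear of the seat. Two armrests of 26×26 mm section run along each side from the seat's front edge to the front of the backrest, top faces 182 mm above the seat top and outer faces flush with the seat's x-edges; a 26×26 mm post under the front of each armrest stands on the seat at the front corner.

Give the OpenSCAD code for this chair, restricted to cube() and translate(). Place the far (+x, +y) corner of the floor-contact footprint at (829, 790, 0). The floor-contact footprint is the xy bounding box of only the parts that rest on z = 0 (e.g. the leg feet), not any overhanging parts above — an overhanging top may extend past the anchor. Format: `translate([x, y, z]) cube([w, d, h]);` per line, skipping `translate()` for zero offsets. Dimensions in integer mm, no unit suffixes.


translate([321, 317, 446]) cube([508, 473, 35]);
translate([321, 317, 0]) cube([30, 30, 446]);
translate([799, 317, 0]) cube([30, 30, 446]);
translate([321, 760, 0]) cube([30, 30, 446]);
translate([799, 760, 0]) cube([30, 30, 446]);
translate([321, 769, 481]) cube([508, 21, 543]);
translate([321, 317, 637]) cube([26, 452, 26]);
translate([803, 317, 637]) cube([26, 452, 26]);
translate([321, 317, 481]) cube([26, 26, 156]);
translate([803, 317, 481]) cube([26, 26, 156]);


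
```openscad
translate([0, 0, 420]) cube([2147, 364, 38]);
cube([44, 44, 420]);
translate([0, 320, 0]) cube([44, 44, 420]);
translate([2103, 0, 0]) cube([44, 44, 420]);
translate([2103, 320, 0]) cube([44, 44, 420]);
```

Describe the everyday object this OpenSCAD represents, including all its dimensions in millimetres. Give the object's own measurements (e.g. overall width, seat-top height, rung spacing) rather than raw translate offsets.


A bench: a 2147×364 mm seat slab, 38 mm thick, top at z = 458 mm, on four 44×44 mm square legs flush with the seat corners and standing on z = 0.


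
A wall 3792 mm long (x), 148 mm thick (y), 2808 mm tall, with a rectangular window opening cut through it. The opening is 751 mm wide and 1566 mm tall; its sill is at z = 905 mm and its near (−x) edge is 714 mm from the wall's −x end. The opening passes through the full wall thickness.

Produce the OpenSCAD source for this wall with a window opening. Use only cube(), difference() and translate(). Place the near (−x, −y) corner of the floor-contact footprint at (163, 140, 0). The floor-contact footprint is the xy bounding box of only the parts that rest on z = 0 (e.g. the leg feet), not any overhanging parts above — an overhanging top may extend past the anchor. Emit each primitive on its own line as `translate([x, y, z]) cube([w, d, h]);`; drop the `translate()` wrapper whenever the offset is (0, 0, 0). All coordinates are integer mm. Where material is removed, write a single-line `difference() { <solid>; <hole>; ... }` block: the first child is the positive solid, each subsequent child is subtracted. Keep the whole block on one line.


difference() { translate([163, 140, 0]) cube([3792, 148, 2808]); translate([877, 140, 905]) cube([751, 148, 1566]); }


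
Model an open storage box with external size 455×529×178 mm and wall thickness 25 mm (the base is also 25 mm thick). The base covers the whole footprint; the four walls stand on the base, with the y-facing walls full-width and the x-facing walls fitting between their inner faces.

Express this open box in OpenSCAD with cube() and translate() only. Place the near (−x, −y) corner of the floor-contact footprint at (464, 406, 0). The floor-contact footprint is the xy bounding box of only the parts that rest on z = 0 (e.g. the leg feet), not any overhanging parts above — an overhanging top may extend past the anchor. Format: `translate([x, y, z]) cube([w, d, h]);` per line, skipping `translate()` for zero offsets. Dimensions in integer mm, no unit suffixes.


translate([464, 406, 0]) cube([455, 529, 25]);
translate([464, 406, 25]) cube([455, 25, 153]);
translate([464, 910, 25]) cube([455, 25, 153]);
translate([464, 431, 25]) cube([25, 479, 153]);
translate([894, 431, 25]) cube([25, 479, 153]);


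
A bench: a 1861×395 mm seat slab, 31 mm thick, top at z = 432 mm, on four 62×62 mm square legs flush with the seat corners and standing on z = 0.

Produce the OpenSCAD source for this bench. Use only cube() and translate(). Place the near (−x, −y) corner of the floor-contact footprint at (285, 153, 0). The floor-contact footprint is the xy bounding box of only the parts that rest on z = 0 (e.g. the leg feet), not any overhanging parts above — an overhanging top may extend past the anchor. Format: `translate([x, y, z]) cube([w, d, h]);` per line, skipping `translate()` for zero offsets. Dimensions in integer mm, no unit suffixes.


translate([285, 153, 401]) cube([1861, 395, 31]);
translate([285, 153, 0]) cube([62, 62, 401]);
translate([285, 486, 0]) cube([62, 62, 401]);
translate([2084, 153, 0]) cube([62, 62, 401]);
translate([2084, 486, 0]) cube([62, 62, 401]);


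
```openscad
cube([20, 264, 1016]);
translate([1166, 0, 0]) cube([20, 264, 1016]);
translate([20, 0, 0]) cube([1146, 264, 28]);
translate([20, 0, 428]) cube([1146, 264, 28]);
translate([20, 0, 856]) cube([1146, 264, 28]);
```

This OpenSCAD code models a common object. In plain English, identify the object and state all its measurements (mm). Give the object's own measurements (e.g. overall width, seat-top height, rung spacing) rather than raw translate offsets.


An open bookshelf. Two side panels, each 20 mm thick, 264 mm deep and 1016 mm tall, stand 1186 mm apart (outside-to-outside). Between them sit 3 shelves, each 28 mm thick and 264 mm deep, spanning the full gap between the sides. The bottom shelf rests on the floor (its underside at z = 0) and the clear gap between one shelf's top and the next shelf's underside is 400 mm.


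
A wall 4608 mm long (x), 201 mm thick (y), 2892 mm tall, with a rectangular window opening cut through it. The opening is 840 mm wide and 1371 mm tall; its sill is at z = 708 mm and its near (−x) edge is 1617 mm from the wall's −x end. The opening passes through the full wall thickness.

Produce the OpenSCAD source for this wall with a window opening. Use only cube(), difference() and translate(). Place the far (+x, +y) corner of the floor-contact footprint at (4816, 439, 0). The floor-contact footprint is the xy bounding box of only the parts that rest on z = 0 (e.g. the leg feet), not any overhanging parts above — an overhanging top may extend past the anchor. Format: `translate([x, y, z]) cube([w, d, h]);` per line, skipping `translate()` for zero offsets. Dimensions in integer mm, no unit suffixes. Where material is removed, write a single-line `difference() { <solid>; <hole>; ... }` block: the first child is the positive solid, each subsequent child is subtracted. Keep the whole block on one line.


difference() { translate([208, 238, 0]) cube([4608, 201, 2892]); translate([1825, 238, 708]) cube([840, 201, 1371]); }


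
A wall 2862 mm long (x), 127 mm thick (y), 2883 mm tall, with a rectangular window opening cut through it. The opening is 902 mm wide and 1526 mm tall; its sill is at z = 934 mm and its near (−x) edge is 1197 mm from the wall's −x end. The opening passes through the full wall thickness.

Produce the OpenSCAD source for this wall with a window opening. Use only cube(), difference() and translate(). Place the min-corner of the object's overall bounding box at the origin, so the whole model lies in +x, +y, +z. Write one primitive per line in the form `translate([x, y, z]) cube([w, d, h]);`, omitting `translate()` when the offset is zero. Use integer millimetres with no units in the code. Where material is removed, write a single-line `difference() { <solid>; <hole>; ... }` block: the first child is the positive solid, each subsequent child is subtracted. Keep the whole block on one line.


difference() { cube([2862, 127, 2883]); translate([1197, 0, 934]) cube([902, 127, 1526]); }


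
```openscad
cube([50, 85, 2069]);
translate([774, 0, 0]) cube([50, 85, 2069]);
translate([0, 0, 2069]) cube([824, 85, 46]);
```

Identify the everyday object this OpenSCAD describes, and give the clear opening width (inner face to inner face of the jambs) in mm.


A door frame. The clear opening width is 724 mm.

Two 2069 mm tall posts with a header on top — a door frame. The left jamb is 50 mm wide at x = 0; the right jamb starts at x = 774. The clear opening is 774 − 50 = 724 mm.


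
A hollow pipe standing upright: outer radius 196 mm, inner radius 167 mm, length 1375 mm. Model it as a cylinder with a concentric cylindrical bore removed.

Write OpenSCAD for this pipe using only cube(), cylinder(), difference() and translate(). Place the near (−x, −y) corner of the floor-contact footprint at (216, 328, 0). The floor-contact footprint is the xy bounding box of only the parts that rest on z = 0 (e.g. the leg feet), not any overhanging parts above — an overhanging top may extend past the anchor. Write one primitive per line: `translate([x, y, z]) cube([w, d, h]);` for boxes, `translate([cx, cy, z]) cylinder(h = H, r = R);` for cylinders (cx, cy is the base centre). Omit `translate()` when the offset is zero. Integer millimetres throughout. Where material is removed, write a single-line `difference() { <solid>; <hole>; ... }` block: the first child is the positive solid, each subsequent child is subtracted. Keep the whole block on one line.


difference() { translate([412, 524, 0]) cylinder(h = 1375, r = 196); translate([412, 524, 0]) cylinder(h = 1375, r = 167); }


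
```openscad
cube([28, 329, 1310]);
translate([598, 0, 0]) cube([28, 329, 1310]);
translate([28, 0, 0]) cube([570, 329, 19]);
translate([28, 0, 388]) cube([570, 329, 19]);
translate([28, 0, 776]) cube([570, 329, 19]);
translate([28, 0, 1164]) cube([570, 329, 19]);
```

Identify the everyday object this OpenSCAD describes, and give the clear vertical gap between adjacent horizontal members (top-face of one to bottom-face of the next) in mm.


A bookshelf. The clear shelf gap is 369 mm.

Two tall side panels with 4 horizontal boards between them — a bookshelf. The first two shelf undersides are at z = 0 and z = 388; with shelf thickness 19, the clear gap is 388 − 0 − 19 = 369 mm.


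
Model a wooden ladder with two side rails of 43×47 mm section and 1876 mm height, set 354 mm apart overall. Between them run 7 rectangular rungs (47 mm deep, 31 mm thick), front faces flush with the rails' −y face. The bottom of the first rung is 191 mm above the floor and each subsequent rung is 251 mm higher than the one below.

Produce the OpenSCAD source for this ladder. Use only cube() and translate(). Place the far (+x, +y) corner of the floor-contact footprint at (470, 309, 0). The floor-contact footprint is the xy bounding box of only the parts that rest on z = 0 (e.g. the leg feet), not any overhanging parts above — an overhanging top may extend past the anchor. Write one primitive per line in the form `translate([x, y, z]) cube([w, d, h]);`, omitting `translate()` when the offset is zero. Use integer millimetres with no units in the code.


translate([116, 262, 0]) cube([43, 47, 1876]);
translate([427, 262, 0]) cube([43, 47, 1876]);
translate([159, 262, 191]) cube([268, 47, 31]);
translate([159, 262, 442]) cube([268, 47, 31]);
translate([159, 262, 693]) cube([268, 47, 31]);
translate([159, 262, 944]) cube([268, 47, 31]);
translate([159, 262, 1195]) cube([268, 47, 31]);
translate([159, 262, 1446]) cube([268, 47, 31]);
translate([159, 262, 1697]) cube([268, 47, 31]);


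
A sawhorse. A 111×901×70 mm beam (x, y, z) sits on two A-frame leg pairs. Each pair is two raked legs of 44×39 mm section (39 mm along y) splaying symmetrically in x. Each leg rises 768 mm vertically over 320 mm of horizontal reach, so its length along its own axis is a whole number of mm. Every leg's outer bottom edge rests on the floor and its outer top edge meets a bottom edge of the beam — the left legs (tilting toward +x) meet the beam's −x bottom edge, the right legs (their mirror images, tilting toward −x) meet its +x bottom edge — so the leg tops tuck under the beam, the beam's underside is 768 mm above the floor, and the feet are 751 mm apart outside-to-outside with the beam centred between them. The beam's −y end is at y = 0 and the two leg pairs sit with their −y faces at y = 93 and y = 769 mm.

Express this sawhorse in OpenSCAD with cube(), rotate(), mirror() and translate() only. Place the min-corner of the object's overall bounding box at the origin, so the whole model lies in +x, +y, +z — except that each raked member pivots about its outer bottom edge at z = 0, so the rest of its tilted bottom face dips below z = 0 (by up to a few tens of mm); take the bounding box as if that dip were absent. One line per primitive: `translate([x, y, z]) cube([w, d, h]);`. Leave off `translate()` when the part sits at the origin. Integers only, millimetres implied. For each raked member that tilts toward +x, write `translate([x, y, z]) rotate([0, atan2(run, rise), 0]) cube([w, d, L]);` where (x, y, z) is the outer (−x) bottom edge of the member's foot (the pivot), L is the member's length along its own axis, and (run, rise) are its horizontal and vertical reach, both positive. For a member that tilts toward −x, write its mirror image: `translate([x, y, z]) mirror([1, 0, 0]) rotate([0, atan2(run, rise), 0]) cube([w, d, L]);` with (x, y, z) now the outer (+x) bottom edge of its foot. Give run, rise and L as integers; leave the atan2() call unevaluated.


translate([320, 0, 768]) cube([111, 901, 70]);
translate([0, 93, 0]) rotate([0, atan2(320, 768), 0]) cube([44, 39, 832]);
translate([751, 93, 0]) mirror([1, 0, 0]) rotate([0, atan2(320, 768), 0]) cube([44, 39, 832]);
translate([0, 769, 0]) rotate([0, atan2(320, 768), 0]) cube([44, 39, 832]);
translate([751, 769, 0]) mirror([1, 0, 0]) rotate([0, atan2(320, 768), 0]) cube([44, 39, 832]);


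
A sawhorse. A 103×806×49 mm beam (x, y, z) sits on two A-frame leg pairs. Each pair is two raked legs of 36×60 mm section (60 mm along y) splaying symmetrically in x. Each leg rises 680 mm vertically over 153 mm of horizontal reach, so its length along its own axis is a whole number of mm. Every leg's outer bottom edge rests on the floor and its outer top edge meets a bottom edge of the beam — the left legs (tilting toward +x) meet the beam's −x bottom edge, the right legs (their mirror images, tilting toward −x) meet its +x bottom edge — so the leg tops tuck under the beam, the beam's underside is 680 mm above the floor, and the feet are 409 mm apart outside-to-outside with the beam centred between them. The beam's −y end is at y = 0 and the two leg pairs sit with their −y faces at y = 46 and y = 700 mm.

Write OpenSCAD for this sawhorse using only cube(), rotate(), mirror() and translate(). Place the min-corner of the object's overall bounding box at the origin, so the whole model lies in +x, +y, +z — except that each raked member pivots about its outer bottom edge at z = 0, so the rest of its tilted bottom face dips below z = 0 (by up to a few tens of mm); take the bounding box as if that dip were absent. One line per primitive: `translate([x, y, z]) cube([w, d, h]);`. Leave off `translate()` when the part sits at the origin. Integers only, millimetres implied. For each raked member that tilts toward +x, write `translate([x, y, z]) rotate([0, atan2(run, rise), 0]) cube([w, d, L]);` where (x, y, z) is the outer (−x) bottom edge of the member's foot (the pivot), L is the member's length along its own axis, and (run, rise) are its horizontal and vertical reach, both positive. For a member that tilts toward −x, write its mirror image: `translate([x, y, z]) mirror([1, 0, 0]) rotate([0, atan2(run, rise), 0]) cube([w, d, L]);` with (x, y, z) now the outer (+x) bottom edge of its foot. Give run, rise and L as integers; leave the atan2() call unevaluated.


translate([153, 0, 680]) cube([103, 806, 49]);
translate([0, 46, 0]) rotate([0, atan2(153, 680), 0]) cube([36, 60, 697]);
translate([409, 46, 0]) mirror([1, 0, 0]) rotate([0, atan2(153, 680), 0]) cube([36, 60, 697]);
translate([0, 700, 0]) rotate([0, atan2(153, 680), 0]) cube([36, 60, 697]);
translate([409, 700, 0]) mirror([1, 0, 0]) rotate([0, atan2(153, 680), 0]) cube([36, 60, 697]);


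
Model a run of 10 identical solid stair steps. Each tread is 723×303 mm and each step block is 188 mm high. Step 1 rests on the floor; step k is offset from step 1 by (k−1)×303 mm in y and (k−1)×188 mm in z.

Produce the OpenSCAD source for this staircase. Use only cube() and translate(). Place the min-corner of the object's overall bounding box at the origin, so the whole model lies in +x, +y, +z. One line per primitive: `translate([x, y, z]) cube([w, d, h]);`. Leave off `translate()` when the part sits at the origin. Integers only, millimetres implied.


cube([723, 303, 188]);
translate([0, 303, 188]) cube([723, 303, 188]);
translate([0, 606, 376]) cube([723, 303, 188]);
translate([0, 909, 564]) cube([723, 303, 188]);
translate([0, 1212, 752]) cube([723, 303, 188]);
translate([0, 1515, 940]) cube([723, 303, 188]);
translate([0, 1818, 1128]) cube([723, 303, 188]);
translate([0, 2121, 1316]) cube([723, 303, 188]);
translate([0, 2424, 1504]) cube([723, 303, 188]);
translate([0, 2727, 1692]) cube([723, 303, 188]);


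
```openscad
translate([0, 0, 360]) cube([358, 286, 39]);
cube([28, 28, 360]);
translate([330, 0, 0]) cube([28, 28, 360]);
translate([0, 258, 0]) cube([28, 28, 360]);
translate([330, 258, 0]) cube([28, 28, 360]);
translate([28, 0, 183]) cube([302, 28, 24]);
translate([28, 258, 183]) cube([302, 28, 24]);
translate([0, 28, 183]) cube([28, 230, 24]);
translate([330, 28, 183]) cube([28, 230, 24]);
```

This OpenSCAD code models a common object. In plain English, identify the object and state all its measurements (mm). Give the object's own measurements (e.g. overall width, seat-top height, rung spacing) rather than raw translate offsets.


A four-legged stool. The seat is a 358×286×39 mm slab whose top surface is at z = 399 mm; four square legs, each 28×28 mm in cross-section, run from the floor (z = 0) to the underside of the seat, each flush with a corner of the seat. Four stretchers, 28 mm wide and 24 mm tall, connect adjacent legs with their undersides at z = 183 mm, each running between the inner faces of the legs it joins and aligned with the legs' outer faces on the other axis.


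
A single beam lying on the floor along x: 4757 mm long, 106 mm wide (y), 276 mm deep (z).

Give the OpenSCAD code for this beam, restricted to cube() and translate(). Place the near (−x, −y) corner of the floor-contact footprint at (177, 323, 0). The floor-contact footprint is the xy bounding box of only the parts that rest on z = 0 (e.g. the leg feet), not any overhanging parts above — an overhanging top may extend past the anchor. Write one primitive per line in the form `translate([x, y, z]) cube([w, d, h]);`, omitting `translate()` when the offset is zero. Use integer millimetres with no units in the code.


translate([177, 323, 0]) cube([4757, 106, 276]);


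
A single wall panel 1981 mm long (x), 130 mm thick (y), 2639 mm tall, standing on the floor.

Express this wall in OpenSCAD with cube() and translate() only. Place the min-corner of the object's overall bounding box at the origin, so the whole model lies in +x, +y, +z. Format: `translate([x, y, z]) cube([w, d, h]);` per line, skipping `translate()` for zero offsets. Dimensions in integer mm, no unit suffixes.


cube([1981, 130, 2639]);
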